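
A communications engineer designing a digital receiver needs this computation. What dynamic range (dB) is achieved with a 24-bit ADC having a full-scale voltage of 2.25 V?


Dynamic range from full-scale to LSB:
V_min = V_max / 2^bits = 2.25 / 2^24
DR = 20 * log10(V_max / V_min)
   = 20 * log10(2^24)
   = 20 * 24 * log10(2)
   = 144.49 dB

144.49 dB


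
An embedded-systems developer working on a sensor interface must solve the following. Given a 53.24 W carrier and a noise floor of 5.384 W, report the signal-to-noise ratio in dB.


SNR in decibels:
SNR = 10 * log10(Ps / Pn)
    = 10 * log10(53.24 / 5.384)
    = 10 * log10(9.8886)
    = 10 * 0.9951
    = 9.95 dB

9.95 dB


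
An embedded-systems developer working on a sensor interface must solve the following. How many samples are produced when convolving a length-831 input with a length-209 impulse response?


Linear convolution output length:
L = N + M - 1
  = 831 + 209 - 1
  = 1039 samples

1039


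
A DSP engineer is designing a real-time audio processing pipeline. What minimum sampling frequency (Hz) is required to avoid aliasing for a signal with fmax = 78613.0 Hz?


The Nyquist rate is twice the maximum frequency component.
fs_min = 2 * fmax
      = 2 * 78613.0
      = 157226.0 Hz

157226.0


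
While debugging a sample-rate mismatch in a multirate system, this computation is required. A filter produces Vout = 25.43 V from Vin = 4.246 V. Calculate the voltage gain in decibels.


Voltage gain in dB:
G = 20 * log10(Vout / Vin)
  = 20 * log10(25.43 / 4.246)
  = 20 * log10(5.989166)
  = 20 * 0.777366
  = 15.55 dB

15.55 dB


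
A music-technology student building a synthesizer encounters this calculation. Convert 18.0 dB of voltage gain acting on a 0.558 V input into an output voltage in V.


Output voltage from dB gain:
V_out = V_in * 10^(gain_dB / 20)
      = 0.558 * 10^(18.0 / 20)
      = 0.558 * 7.943282
      = 4.4324 V

4.4324 V


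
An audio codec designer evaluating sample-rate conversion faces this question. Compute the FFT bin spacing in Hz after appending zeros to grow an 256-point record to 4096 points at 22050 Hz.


Frequency resolution after zero-padding:
N_padded = 256 * 16 = 4096
df = fs / N_padded
   = 22050 / 4096
   = 5.3833 Hz

5.3833 Hz


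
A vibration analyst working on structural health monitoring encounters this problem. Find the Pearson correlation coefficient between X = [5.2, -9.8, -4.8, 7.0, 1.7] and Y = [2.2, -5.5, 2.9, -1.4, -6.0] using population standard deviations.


Pearson correlation coefficient (population):
r = cov(X,Y) / (std(X) * std(Y))
Mean X = -0.14, Mean Y = -1.56
Cov(X,Y) = 6.0656
Std(X) = 6.291455, Std(Y) = 3.722687
r = 0.259

0.259


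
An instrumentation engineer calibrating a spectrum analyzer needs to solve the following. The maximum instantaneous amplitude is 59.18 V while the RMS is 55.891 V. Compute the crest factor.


Crest factor is the ratio of peak to RMS:
CF = V_peak / V_rms
   = 59.18 / 55.891
   = 1.0588

1.0588


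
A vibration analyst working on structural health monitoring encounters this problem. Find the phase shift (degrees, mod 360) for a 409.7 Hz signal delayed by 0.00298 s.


Phase shift from frequency and time delay:
phi = 360 * f * t_delay
    = 360 * 409.7 * 0.00298
    = 439.53 degrees
    mod 360 = 79.53 degrees

79.53 degrees


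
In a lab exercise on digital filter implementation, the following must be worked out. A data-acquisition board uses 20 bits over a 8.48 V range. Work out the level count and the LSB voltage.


Step 1 — number of quantization levels:
L = 2^N = 2^20 = 1048576

Step 2 — LSB step size:
delta = Vfs / L
      = 8.48 / 1048576
      = 8.09e-06 V

Levels = 1048576; step size = 8.09e-06 V


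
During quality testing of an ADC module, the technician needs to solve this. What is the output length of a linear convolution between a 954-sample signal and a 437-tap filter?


Linear convolution output length:
L = N + M - 1
  = 954 + 437 - 1
  = 1390 samples

1390


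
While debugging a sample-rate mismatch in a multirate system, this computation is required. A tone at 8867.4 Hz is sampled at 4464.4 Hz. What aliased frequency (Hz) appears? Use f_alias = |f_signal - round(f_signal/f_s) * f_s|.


Compute the nearest integer multiple of fs to the signal:
n = round(8867.4 / 4464.4) = 2
f_alias = |8867.4 - 2 * 4464.4|
        = |8867.4 - 8928.8|
        = 61.4 Hz

61.4


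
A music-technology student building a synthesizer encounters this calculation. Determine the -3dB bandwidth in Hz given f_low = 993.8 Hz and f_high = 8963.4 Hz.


Bandwidth is the difference of -3dB frequencies:
BW = f_high - f_low
   = 8963.4 - 993.8
   = 7969.6 Hz

7969.6 Hz


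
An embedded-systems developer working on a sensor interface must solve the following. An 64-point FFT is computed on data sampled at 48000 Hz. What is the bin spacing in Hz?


DFT frequency resolution:
df = fs / N
   = 48000 / 64
   = 750.0 Hz

750.0 Hz


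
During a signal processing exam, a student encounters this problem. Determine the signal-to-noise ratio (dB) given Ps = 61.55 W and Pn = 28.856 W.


SNR in decibels:
SNR = 10 * log10(Ps / Pn)
    = 10 * log10(61.55 / 28.856)
    = 10 * log10(2.133)
    = 10 * 0.329
    = 3.29 dB

3.29 dB


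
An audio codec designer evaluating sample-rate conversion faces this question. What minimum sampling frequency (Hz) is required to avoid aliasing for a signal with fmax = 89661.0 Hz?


The Nyquist rate is twice the maximum frequency component.
fs_min = 2 * fmax
      = 2 * 89661.0
      = 179322.0 Hz

179322.0


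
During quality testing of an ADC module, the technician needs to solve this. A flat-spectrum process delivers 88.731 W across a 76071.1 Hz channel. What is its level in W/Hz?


Power spectral density:
PSD = P / BW
    = 88.731 / 76071.1
    = 0.00116642 W/Hz

0.00116642 W/Hz


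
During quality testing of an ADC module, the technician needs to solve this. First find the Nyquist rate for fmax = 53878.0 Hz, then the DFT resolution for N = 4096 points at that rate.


Step 1 — Nyquist sampling rate:
fs = 2 * fmax = 2 * 53878.0 = 107756.0 Hz

Step 2 — DFT bin spacing:
df = fs / N = 107756.0 / 4096 = 26.3076 Hz

26.3076 Hz


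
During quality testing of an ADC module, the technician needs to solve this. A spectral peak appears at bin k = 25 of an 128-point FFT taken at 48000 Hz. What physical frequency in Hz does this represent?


Frequency of DFT bin k:
f_k = k * fs / N
    = 25 * 48000 / 128
    = 1200000 / 128
    = 9375.0 Hz

9375.0 Hz


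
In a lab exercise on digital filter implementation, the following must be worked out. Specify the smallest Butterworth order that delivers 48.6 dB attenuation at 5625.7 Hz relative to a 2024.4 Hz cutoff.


Butterworth filter order formula:
n = log10(10^(A/10) - 1) / (2 * log10(f_stop/f_pass))
10^(48.6/10) - 1 = 72442.596
f_stop/f_pass = 5625.7 / 2024.4 = 2.7789
n = 5.4744 -> ceil = 6

6


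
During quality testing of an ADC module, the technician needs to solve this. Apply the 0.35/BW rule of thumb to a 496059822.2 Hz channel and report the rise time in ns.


Rise time from bandwidth relationship:
tr = 0.35 / BW
   = 0.35 / 496059822.2
   = 7.055600642e-10 s
   = 0.7056 ns

0.7056 ns


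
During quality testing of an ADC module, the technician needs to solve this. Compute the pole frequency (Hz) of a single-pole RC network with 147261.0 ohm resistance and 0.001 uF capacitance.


Cutoff frequency of a first-order RC filter:
fc = 1 / (2 * pi * R * C)
C = 0.001 uF = 1e-09 F
fc = 1 / (2 * pi * 147261.0 * 1e-09)
   = 1 / 0.00092526815152057
   = 1080.767773 Hz

1080.767773 Hz


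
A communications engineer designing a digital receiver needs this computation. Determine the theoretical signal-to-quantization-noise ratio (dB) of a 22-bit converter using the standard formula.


Theoretical SNR for a full-scale sinusoid:
SNR = 6.02 * N + 1.76
    = 6.02 * 22 + 1.76
    = 132.44 + 1.76
    = 134.2 dB

134.2 dB


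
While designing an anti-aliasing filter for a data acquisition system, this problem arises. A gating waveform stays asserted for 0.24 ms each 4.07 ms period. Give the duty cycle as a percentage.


Duty cycle as a percentage:
DC = (t_on / T) * 100
   = (0.24 / 4.07) * 100
   = 0.058968 * 100
   = 5.9 %

5.9 %


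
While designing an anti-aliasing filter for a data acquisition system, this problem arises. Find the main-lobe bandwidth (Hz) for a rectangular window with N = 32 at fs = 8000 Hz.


Main lobe width for a rectangular window:
Width = 2 * fs / N
      = 2 * 8000 / 32
      = 16000 / 32
      = 500.0 Hz

500.0 Hz


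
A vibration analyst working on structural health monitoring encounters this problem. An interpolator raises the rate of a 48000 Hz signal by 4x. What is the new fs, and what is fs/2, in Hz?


Step 1 — output sample rate after interpolation by L:
fs_out = L * fs_in = 4 * 48000 = 192000 Hz

Step 2 — Nyquist frequency of the output stream:
f_Nyq = fs_out / 2 = 192000 / 2 = 96000.0 Hz

fs_out = 192000 Hz; f_Nyquist = 96000.0 Hz


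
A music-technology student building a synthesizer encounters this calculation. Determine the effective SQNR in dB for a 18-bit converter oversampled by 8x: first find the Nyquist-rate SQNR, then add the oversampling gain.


Step 1 — baseline SQNR at Nyquist:
SQNR_base = 6.02*N + 1.76
          = 6.02*18 + 1.76
          = 110.12 dB

Step 2 — oversampling processing gain:
G = 10*log10(OSR) = 10*log10(8) = 9.03 dB

Step 3 — total:
SQNR_total = 110.12 + 9.03 = 119.15 dB

Base SQNR = 110.12 dB; oversampled SQNR = 119.15 dB


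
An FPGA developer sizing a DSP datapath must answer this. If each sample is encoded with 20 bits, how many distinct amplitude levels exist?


Number of quantization levels = 2^N
= 2^20
= 1048576

1048576


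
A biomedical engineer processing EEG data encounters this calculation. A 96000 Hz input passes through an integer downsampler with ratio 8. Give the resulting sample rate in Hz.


Decimation reduces the sample rate:
fs_out = fs_in / M
       = 96000 / 8
       = 12000.0 Hz

12000.0 Hz


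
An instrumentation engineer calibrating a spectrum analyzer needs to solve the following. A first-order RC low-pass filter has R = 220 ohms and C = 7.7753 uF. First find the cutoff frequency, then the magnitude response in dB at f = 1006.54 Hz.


Step 1 — cutoff frequency:
fc = 1 / (2*pi*R*C)
C = 7.7753 uF = 7.7753e-06 F
fc = 1 / (2*pi*220*7.7753e-06)
   = 93.0423 Hz

Step 2 — magnitude at f = 1006.54 Hz:
|H(f)| = 1 / sqrt(1 + (f/fc)^2)
f/fc = 1006.54 / 93.0423 = 10.81809
|H| = 1 / sqrt(1 + 117.031071) = 0.0920453
|H|_dB = 20*log10(0.0920453) = -20.72 dB

fc = 93.0423 Hz; |H(1006.54 Hz)| = -20.72 dB


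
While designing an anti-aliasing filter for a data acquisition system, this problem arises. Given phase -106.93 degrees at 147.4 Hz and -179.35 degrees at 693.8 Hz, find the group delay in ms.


Group delay from phase difference:
tau = -d(phi)/d(omega)
d(phi) = -72.42 deg = -1.263967 rad
d(omega) = 2*pi*(693.8 - 147.4) = 3433.1325 rad/s
tau = -(-1.263967) / 3433.1325
    = 0.3682 ms

0.3682 ms


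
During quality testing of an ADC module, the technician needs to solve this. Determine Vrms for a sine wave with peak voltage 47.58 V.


RMS voltage for a sinusoidal waveform:
V_rms = V_peak / sqrt(2)
      = 47.58 / 1.414214
      = 33.644 V

33.644 V


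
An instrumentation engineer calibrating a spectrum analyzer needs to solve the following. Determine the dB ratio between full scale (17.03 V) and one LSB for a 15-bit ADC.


Dynamic range from full-scale to LSB:
V_min = V_max / 2^bits = 17.03 / 2^15
DR = 20 * log10(V_max / V_min)
   = 20 * log10(2^15)
   = 20 * 15 * log10(2)
   = 90.31 dB

90.31 dB


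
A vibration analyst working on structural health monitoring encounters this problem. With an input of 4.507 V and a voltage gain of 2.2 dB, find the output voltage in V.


Output voltage from dB gain:
V_out = V_in * 10^(gain_dB / 20)
      = 4.507 * 10^(2.2 / 20)
      = 4.507 * 1.28825
      = 5.8061 V

5.8061 V


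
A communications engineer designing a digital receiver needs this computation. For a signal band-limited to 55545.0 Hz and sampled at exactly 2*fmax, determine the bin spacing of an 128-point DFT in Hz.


Step 1 — Nyquist sampling rate:
fs = 2 * fmax = 2 * 55545.0 = 111090.0 Hz

Step 2 — DFT bin spacing:
df = fs / N = 111090.0 / 128 = 867.8906 Hz

867.8906 Hz


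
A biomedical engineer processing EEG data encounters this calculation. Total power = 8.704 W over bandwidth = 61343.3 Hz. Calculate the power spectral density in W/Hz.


Power spectral density:
PSD = P / BW
    = 8.704 / 61343.3
    = 0.00014189 W/Hz

0.00014189 W/Hz


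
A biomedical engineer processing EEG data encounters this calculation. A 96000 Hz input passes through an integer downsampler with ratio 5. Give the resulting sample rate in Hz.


Decimation reduces the sample rate:
fs_out = fs_in / M
       = 96000 / 5
       = 19200.0 Hz

19200.0 Hz


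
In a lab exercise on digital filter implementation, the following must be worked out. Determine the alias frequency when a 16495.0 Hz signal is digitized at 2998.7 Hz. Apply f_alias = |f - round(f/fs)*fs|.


Compute the nearest integer multiple of fs to the signal:
n = round(16495.0 / 2998.7) = 6
f_alias = |16495.0 - 6 * 2998.7|
        = |16495.0 - 17992.2|
        = 1497.2 Hz

1497.2


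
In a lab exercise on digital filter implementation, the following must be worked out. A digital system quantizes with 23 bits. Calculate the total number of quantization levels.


Number of quantization levels = 2^N
= 2^23
= 8388608

8388608


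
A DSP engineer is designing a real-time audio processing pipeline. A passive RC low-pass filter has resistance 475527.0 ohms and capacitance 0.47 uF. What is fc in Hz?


Cutoff frequency of a first-order RC filter:
fc = 1 / (2 * pi * R * C)
C = 0.47 uF = 4.7e-07 F
fc = 1 / (2 * pi * 475527.0 * 4.7e-07)
   = 1 / 1.4042774019966
   = 0.71211 Hz

0.71211 Hz


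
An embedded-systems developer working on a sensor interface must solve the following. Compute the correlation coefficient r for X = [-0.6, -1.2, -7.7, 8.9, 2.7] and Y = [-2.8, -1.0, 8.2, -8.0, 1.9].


Pearson correlation coefficient (population):
r = cov(X,Y) / (std(X) * std(Y))
Mean X = 0.42, Mean Y = -0.34
Cov(X,Y) = -25.1232
Std(X) = 5.416789, Std(Y) = 5.349991
r = -0.8669

-0.8669


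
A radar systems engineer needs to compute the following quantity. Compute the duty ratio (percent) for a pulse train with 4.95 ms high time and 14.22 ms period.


Duty cycle as a percentage:
DC = (t_on / T) * 100
   = (4.95 / 14.22) * 100
   = 0.348101 * 100
   = 34.81 %

34.81 %


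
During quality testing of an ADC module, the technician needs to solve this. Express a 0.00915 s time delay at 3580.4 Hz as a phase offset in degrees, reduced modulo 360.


Phase shift from frequency and time delay:
phi = 360 * f * t_delay
    = 360 * 3580.4 * 0.00915
    = 11793.84 degrees
    mod 360 = 273.84 degrees

273.84 degrees


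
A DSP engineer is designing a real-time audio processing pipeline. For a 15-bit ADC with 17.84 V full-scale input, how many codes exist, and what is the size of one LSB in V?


Step 1 — number of quantization levels:
L = 2^N = 2^15 = 32768

Step 2 — LSB step size:
delta = Vfs / L
      = 17.84 / 32768
      = 0.00054443 V

Levels = 32768; step size = 0.00054443 V


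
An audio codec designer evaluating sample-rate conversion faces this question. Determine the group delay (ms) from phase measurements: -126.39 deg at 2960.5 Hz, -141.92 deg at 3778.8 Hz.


Group delay from phase difference:
tau = -d(phi)/d(omega)
d(phi) = -15.53 deg = -0.27105 rad
d(omega) = 2*pi*(3778.8 - 2960.5) = 5141.5305 rad/s
tau = -(-0.27105) / 5141.5305
    = 0.0527 ms

0.0527 ms


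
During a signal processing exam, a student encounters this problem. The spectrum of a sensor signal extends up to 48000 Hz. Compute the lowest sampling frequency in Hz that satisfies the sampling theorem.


The Nyquist rate is twice the maximum frequency component.
fs_min = 2 * fmax
      = 2 * 48000
      = 96000 Hz

96000


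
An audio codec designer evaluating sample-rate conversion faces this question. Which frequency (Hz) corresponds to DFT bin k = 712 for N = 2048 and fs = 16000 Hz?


Frequency of DFT bin k:
f_k = k * fs / N
    = 712 * 16000 / 2048
    = 11392000 / 2048
    = 5562.5 Hz

5562.5 Hz


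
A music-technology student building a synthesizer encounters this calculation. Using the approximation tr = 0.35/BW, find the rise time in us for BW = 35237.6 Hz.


Rise time from bandwidth relationship:
tr = 0.35 / BW
   = 0.35 / 35237.6
   = 9.932572025e-06 s
   = 9.9326 us

9.9326 us


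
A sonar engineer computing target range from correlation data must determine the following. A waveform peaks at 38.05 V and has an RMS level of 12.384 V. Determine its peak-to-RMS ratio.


Crest factor is the ratio of peak to RMS:
CF = V_peak / V_rms
   = 38.05 / 12.384
   = 3.0725

3.0725


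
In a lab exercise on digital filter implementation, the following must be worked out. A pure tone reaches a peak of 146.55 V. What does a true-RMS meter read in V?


RMS voltage for a sinusoidal waveform:
V_rms = V_peak / sqrt(2)
      = 146.55 / 1.414214
      = 103.626 V

103.626 V


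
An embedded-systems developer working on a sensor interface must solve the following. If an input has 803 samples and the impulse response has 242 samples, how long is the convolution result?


Linear convolution output length:
L = N + M - 1
  = 803 + 242 - 1
  = 1044 samples

1044


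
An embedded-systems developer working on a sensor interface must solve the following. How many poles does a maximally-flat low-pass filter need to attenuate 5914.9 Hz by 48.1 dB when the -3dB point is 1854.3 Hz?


Butterworth filter order formula:
n = log10(10^(A/10) - 1) / (2 * log10(f_stop/f_pass))
10^(48.1/10) - 1 = 64564.4229
f_stop/f_pass = 5914.9 / 1854.3 = 3.1898
n = 4.774 -> ceil = 5

5


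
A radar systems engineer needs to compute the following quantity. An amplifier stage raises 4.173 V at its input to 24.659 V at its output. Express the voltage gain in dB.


Voltage gain in dB:
G = 20 * log10(Vout / Vin)
  = 20 * log10(24.659 / 4.173)
  = 20 * log10(5.909178)
  = 20 * 0.771527
  = 15.43 dB

15.43 dB


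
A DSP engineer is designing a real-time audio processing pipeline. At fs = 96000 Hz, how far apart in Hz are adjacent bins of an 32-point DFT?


DFT frequency resolution:
df = fs / N
   = 96000 / 32
   = 3000.0 Hz

3000.0 Hz


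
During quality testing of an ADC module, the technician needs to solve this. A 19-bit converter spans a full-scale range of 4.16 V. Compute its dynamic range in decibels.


Dynamic range from full-scale to LSB:
V_min = V_max / 2^bits = 4.16 / 2^19
DR = 20 * log10(V_max / V_min)
   = 20 * log10(2^19)
   = 20 * 19 * log10(2)
   = 114.39 dB

114.39 dB


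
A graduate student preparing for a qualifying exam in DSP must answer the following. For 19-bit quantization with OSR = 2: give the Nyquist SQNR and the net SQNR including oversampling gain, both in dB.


Step 1 — baseline SQNR at Nyquist:
SQNR_base = 6.02*N + 1.76
          = 6.02*19 + 1.76
          = 116.14 dB

Step 2 — oversampling processing gain:
G = 10*log10(OSR) = 10*log10(2) = 3.01 dB

Step 3 — total:
SQNR_total = 116.14 + 3.01 = 119.15 dB

Base SQNR = 116.14 dB; oversampled SQNR = 119.15 dB


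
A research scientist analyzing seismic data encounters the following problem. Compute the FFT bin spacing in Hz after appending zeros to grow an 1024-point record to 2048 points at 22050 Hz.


Frequency resolution after zero-padding:
N_padded = 1024 * 2 = 2048
df = fs / N_padded
   = 22050 / 2048
   = 10.7666 Hz

10.7666 Hz


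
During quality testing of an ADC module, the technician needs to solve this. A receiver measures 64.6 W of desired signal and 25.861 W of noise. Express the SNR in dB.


SNR in decibels:
SNR = 10 * log10(Ps / Pn)
    = 10 * log10(64.6 / 25.861)
    = 10 * log10(2.498)
    = 10 * 0.3976
    = 3.98 dB

3.98 dB


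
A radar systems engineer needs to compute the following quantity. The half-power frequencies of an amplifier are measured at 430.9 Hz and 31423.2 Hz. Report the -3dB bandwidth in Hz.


Bandwidth is the difference of -3dB frequencies:
BW = f_high - f_low
   = 31423.2 - 430.9
   = 30992.3 Hz

30992.3 Hz


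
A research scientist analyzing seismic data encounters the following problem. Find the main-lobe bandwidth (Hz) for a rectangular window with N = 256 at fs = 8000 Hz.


Main lobe width for a rectangular window:
Width = 2 * fs / N
      = 2 * 8000 / 256
      = 16000 / 256
      = 62.5 Hz

62.5 Hz


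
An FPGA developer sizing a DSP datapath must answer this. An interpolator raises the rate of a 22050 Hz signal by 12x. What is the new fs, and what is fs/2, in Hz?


Step 1 — output sample rate after interpolation by L:
fs_out = L * fs_in = 12 * 22050 = 264600 Hz

Step 2 — Nyquist frequency of the output stream:
f_Nyq = fs_out / 2 = 264600 / 2 = 132300.0 Hz

fs_out = 264600 Hz; f_Nyquist = 132300.0 Hz


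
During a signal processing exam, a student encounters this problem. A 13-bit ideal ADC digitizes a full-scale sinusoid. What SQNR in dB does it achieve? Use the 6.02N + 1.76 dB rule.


Theoretical SNR for a full-scale sinusoid:
SNR = 6.02 * N + 1.76
    = 6.02 * 13 + 1.76
    = 78.26 + 1.76
    = 80.02 dB

80.02 dB


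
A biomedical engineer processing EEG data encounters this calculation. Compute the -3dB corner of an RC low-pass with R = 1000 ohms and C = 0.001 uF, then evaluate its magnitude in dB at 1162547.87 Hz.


Step 1 — cutoff frequency:
fc = 1 / (2*pi*R*C)
C = 0.001 uF = 1e-09 F
fc = 1 / (2*pi*1000*1e-09)
   = 159154.943 Hz

Step 2 — magnitude at f = 1162547.87 Hz:
|H(f)| = 1 / sqrt(1 + (f/fc)^2)
f/fc = 1162547.87 / 159154.943 = 7.304504
|H| = 1 / sqrt(1 + 53.355779) = 0.1356367
|H|_dB = 20*log10(0.1356367) = -17.35 dB

fc = 159154.943 Hz; |H(1162547.87 Hz)| = -17.35 dB


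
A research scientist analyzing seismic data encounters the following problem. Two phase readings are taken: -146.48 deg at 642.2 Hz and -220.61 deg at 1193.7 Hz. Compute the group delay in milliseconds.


Group delay from phase difference:
tau = -d(phi)/d(omega)
d(phi) = -74.13 deg = -1.293813 rad
d(omega) = 2*pi*(1193.7 - 642.2) = 3465.1767 rad/s
tau = -(-1.293813) / 3465.1767
    = 0.3734 ms

0.3734 ms


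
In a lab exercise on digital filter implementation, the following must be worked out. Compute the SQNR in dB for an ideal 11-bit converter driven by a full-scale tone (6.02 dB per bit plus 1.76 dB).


Theoretical SNR for a full-scale sinusoid:
SNR = 6.02 * N + 1.76
    = 6.02 * 11 + 1.76
    = 66.22 + 1.76
    = 67.98 dB

67.98 dB


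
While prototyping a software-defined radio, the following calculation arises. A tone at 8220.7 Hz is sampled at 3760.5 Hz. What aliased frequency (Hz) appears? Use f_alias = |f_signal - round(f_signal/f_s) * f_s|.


Compute the nearest integer multiple of fs to the signal:
n = round(8220.7 / 3760.5) = 2
f_alias = |8220.7 - 2 * 3760.5|
        = |8220.7 - 7521.0|
        = 699.7 Hz

699.7


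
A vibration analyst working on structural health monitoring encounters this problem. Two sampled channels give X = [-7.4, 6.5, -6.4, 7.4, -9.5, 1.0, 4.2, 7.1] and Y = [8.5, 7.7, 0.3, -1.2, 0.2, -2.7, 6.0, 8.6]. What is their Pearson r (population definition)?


Pearson correlation coefficient (population):
r = cov(X,Y) / (std(X) * std(Y))
Mean X = 0.3625, Mean Y = 3.425
Cov(X,Y) = 6.009687
Std(X) = 6.62362, Std(Y) = 4.423163
r = 0.2051

0.2051


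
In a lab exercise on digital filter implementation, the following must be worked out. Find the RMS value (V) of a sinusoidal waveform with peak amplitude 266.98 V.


RMS voltage for a sinusoidal waveform:
V_rms = V_peak / sqrt(2)
      = 266.98 / 1.414214
      = 188.783 V

188.783 V


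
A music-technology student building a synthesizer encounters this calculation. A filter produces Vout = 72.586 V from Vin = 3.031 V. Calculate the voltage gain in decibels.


Voltage gain in dB:
G = 20 * log10(Vout / Vin)
  = 20 * log10(72.586 / 3.031)
  = 20 * log10(23.947872)
  = 20 * 1.379267
  = 27.59 dB

27.59 dB


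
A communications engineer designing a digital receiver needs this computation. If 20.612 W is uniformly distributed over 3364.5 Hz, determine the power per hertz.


Power spectral density:
PSD = P / BW
    = 20.612 / 3364.5
    = 0.00612632 W/Hz

0.00612632 W/Hz


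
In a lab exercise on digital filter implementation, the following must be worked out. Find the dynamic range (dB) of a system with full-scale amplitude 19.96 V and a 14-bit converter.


Dynamic range from full-scale to LSB:
V_min = V_max / 2^bits = 19.96 / 2^14
DR = 20 * log10(V_max / V_min)
   = 20 * log10(2^14)
   = 20 * 14 * log10(2)
   = 84.29 dB

84.29 dB


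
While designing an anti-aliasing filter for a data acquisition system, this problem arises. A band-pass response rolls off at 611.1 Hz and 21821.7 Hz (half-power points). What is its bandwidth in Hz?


Bandwidth is the difference of -3dB frequencies:
BW = f_high - f_low
   = 21821.7 - 611.1
   = 21210.6 Hz

21210.6 Hz


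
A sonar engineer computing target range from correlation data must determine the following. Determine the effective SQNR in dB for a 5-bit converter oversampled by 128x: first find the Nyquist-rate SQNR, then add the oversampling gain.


Step 1 — baseline SQNR at Nyquist:
SQNR_base = 6.02*N + 1.76
          = 6.02*5 + 1.76
          = 31.86 dB

Step 2 — oversampling processing gain:
G = 10*log10(OSR) = 10*log10(128) = 21.07 dB

Step 3 — total:
SQNR_total = 31.86 + 21.07 = 52.93 dB

Base SQNR = 31.86 dB; oversampled SQNR = 52.93 dB


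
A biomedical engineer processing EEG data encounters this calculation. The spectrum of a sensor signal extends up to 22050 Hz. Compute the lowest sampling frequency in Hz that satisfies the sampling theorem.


The Nyquist rate is twice the maximum frequency component.
fs_min = 2 * fmax
      = 2 * 22050
      = 44100 Hz

44100


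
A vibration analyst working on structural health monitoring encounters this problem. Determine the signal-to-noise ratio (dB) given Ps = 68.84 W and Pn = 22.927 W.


SNR in decibels:
SNR = 10 * log10(Ps / Pn)
    = 10 * log10(68.84 / 22.927)
    = 10 * log10(3.0026)
    = 10 * 0.4775
    = 4.77 dB

4.77 dB


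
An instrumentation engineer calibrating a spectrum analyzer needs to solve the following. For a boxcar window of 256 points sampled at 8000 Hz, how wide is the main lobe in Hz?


Main lobe width for a rectangular window:
Width = 2 * fs / N
      = 2 * 8000 / 256
      = 16000 / 256
      = 62.5 Hz

62.5 Hz


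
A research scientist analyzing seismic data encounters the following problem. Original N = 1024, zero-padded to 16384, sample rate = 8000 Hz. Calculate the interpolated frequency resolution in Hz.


Frequency resolution after zero-padding:
N_padded = 1024 * 16 = 16384
df = fs / N_padded
   = 8000 / 16384
   = 0.4883 Hz

0.4883 Hz


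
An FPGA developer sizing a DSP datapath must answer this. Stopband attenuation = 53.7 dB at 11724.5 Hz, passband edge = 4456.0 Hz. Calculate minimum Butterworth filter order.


Butterworth filter order formula:
n = log10(10^(A/10) - 1) / (2 * log10(f_stop/f_pass))
10^(53.7/10) - 1 = 234421.8815
f_stop/f_pass = 11724.5 / 4456.0 = 2.6312
n = 6.3906 -> ceil = 7

7


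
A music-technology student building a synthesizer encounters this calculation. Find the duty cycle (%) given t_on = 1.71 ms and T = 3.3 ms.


Duty cycle as a percentage:
DC = (t_on / T) * 100
   = (1.71 / 3.3) * 100
   = 0.518182 * 100
   = 51.82 %

51.82 %


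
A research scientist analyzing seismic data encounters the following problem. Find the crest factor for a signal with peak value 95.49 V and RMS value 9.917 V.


Crest factor is the ratio of peak to RMS:
CF = V_peak / V_rms
   = 95.49 / 9.917
   = 9.6289

9.6289


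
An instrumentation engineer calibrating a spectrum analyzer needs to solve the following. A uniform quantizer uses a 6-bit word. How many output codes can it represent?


Number of quantization levels = 2^N
= 2^6
= 64

64


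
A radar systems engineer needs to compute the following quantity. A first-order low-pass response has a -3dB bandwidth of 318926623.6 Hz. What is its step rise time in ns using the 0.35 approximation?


Rise time from bandwidth relationship:
tr = 0.35 / BW
   = 0.35 / 318926623.6
   = 1.097431115e-09 s
   = 1.0974 ns

1.0974 ns


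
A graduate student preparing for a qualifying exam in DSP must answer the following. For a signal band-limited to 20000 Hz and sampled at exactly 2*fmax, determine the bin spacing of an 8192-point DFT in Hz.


Step 1 — Nyquist sampling rate:
fs = 2 * fmax = 2 * 20000 = 40000 Hz

Step 2 — DFT bin spacing:
df = fs / N = 40000 / 8192 = 4.8828 Hz

4.8828 Hz


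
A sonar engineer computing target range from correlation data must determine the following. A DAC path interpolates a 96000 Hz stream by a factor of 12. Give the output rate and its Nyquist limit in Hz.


Step 1 — output sample rate after interpolation by L:
fs_out = L * fs_in = 12 * 96000 = 1152000 Hz

Step 2 — Nyquist frequency of the output stream:
f_Nyq = fs_out / 2 = 1152000 / 2 = 576000.0 Hz

fs_out = 1152000 Hz; f_Nyquist = 576000.0 Hz


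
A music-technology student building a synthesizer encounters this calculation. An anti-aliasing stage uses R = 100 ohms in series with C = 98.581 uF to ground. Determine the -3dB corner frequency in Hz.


Cutoff frequency of a first-order RC filter:
fc = 1 / (2 * pi * R * C)
C = 98.581 uF = 9.8581e-05 F
fc = 1 / (2 * pi * 100 * 9.8581e-05)
   = 1 / 0.061940269076707
   = 16.144586 Hz

16.144586 Hz


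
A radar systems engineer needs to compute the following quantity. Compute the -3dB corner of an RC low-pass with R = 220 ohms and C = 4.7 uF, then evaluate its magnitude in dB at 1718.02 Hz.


Step 1 — cutoff frequency:
fc = 1 / (2*pi*R*C)
C = 4.7 uF = 4.7e-06 F
fc = 1 / (2*pi*220*4.7e-06)
   = 153.922 Hz

Step 2 — magnitude at f = 1718.02 Hz:
|H(f)| = 1 / sqrt(1 + (f/fc)^2)
f/fc = 1718.02 / 153.922 = 11.161627
|H| = 1 / sqrt(1 + 124.581917) = 0.0892353
|H|_dB = 20*log10(0.0892353) = -20.99 dB

fc = 153.922 Hz; |H(1718.02 Hz)| = -20.99 dB


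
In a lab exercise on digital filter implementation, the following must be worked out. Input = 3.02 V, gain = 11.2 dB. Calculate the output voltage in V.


Output voltage from dB gain:
V_out = V_in * 10^(gain_dB / 20)
      = 3.02 * 10^(11.2 / 20)
      = 3.02 * 3.630781
      = 10.965 V

10.965 V


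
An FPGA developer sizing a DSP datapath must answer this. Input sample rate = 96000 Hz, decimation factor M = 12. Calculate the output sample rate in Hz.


Decimation reduces the sample rate:
fs_out = fs_in / M
       = 96000 / 12
       = 8000.0 Hz

8000.0 Hz


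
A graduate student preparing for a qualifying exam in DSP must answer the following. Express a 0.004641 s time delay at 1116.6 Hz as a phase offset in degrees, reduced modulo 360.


Phase shift from frequency and time delay:
phi = 360 * f * t_delay
    = 360 * 1116.6 * 0.004641
    = 1865.57 degrees
    mod 360 = 65.57 degrees

65.57 degrees


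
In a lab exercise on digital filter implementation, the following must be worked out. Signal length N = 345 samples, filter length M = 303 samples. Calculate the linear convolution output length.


Linear convolution output length:
L = N + M - 1
  = 345 + 303 - 1
  = 647 samples

647


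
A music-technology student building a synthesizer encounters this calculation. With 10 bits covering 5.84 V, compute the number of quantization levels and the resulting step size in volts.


Step 1 — number of quantization levels:
L = 2^N = 2^10 = 1024

Step 2 — LSB step size:
delta = Vfs / L
      = 5.84 / 1024
      = 0.00570312 V

Levels = 1024; step size = 0.00570312 V


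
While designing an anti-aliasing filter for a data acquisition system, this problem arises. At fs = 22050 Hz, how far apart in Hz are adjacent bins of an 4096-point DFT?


DFT frequency resolution:
df = fs / N
   = 22050 / 4096
   = 5.3833 Hz

5.3833 Hz


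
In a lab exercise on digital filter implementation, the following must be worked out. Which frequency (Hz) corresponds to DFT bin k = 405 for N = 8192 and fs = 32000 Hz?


Frequency of DFT bin k:
f_k = k * fs / N
    = 405 * 32000 / 8192
    = 12960000 / 8192
    = 1582.031 Hz

1582.031 Hz


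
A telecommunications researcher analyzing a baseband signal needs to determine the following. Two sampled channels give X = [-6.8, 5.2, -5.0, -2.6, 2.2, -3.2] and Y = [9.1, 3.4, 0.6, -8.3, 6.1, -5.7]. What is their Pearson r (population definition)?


Pearson correlation coefficient (population):
r = cov(X,Y) / (std(X) * std(Y))
Mean X = -1.7, Mean Y = 0.8667
Cov(X,Y) = 2.48
Std(X) = 4.13884, Std(Y) = 6.175399
r = 0.097

0.097


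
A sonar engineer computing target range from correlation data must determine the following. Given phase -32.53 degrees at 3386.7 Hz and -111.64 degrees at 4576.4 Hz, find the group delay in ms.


Group delay from phase difference:
tau = -d(phi)/d(omega)
d(phi) = -79.11 deg = -1.38073 rad
d(omega) = 2*pi*(4576.4 - 3386.7) = 7475.1056 rad/s
tau = -(-1.38073) / 7475.1056
    = 0.1847 ms

0.1847 ms


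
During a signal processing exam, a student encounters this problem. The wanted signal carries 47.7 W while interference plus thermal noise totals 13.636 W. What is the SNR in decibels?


SNR in decibels:
SNR = 10 * log10(Ps / Pn)
    = 10 * log10(47.7 / 13.636)
    = 10 * log10(3.4981)
    = 10 * 0.5438
    = 5.44 dB

5.44 dB


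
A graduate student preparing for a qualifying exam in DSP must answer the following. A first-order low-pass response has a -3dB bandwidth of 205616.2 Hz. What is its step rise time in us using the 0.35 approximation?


Rise time from bandwidth relationship:
tr = 0.35 / BW
   = 0.35 / 205616.2
   = 1.702200508e-06 s
   = 1.7022 us

1.7022 us


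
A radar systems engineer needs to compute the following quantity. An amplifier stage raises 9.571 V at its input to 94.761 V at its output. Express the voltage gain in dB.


Voltage gain in dB:
G = 20 * log10(Vout / Vin)
  = 20 * log10(94.761 / 9.571)
  = 20 * log10(9.900846)
  = 20 * 0.995672
  = 19.91 dB

19.91 dB


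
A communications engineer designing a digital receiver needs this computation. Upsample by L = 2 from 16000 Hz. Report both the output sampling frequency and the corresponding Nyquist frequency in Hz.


Step 1 — output sample rate after interpolation by L:
fs_out = L * fs_in = 2 * 16000 = 32000 Hz

Step 2 — Nyquist frequency of the output stream:
f_Nyq = fs_out / 2 = 32000 / 2 = 16000.0 Hz

fs_out = 32000 Hz; f_Nyquist = 16000.0 Hz


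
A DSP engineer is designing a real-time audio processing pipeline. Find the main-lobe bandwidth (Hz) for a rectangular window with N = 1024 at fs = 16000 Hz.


Main lobe width for a rectangular window:
Width = 2 * fs / N
      = 2 * 16000 / 1024
      = 32000 / 1024
      = 31.25 Hz

31.25 Hz


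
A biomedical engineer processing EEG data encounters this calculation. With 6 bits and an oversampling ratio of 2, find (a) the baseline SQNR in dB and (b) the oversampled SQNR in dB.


Step 1 — baseline SQNR at Nyquist:
SQNR_base = 6.02*N + 1.76
          = 6.02*6 + 1.76
          = 37.88 dB

Step 2 — oversampling processing gain:
G = 10*log10(OSR) = 10*log10(2) = 3.01 dB

Step 3 — total:
SQNR_total = 37.88 + 3.01 = 40.89 dB

Base SQNR = 37.88 dB; oversampled SQNR = 40.89 dB


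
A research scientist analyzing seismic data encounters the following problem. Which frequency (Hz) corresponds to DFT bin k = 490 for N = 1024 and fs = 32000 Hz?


Frequency of DFT bin k:
f_k = k * fs / N
    = 490 * 32000 / 1024
    = 15680000 / 1024
    = 15312.5 Hz

15312.5 Hz


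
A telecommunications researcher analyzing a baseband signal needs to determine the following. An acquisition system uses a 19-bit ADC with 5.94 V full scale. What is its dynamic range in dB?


Dynamic range from full-scale to LSB:
V_min = V_max / 2^bits = 5.94 / 2^19
DR = 20 * log10(V_max / V_min)
   = 20 * log10(2^19)
   = 20 * 19 * log10(2)
   = 114.39 dB

114.39 dB


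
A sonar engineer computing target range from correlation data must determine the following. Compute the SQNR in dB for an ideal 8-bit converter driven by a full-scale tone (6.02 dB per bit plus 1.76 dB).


Theoretical SNR for a full-scale sinusoid:
SNR = 6.02 * N + 1.76
    = 6.02 * 8 + 1.76
    = 48.16 + 1.76
    = 49.92 dB

49.92 dB


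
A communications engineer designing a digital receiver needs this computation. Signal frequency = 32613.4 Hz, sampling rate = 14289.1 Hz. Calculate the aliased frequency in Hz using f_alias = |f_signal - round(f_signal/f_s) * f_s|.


Compute the nearest integer multiple of fs to the signal:
n = round(32613.4 / 14289.1) = 2
f_alias = |32613.4 - 2 * 14289.1|
        = |32613.4 - 28578.2|
        = 4035.2 Hz

4035.2


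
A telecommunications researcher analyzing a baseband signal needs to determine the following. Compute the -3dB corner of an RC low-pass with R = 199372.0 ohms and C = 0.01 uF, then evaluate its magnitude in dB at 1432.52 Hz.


Step 1 — cutoff frequency:
fc = 1 / (2*pi*R*C)
C = 0.01 uF = 1e-08 F
fc = 1 / (2*pi*199372.0*1e-08)
   = 79.8281 Hz

Step 2 — magnitude at f = 1432.52 Hz:
|H(f)| = 1 / sqrt(1 + (f/fc)^2)
f/fc = 1432.52 / 79.8281 = 17.945059
|H| = 1 / sqrt(1 + 322.025143) = 0.0556393
|H|_dB = 20*log10(0.0556393) = -25.09 dB

fc = 79.8281 Hz; |H(1432.52 Hz)| = -25.09 dB


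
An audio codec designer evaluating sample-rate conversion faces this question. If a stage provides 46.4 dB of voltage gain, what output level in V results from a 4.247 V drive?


Output voltage from dB gain:
V_out = V_in * 10^(gain_dB / 20)
      = 4.247 * 10^(46.4 / 20)
      = 4.247 * 208.929613
      = 887.3241 V

887.3241 V


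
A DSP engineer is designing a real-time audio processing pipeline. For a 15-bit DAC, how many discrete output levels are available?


Number of quantization levels = 2^N
= 2^15
= 32768

32768


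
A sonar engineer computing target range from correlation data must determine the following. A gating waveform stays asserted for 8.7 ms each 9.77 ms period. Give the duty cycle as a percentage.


Duty cycle as a percentage:
DC = (t_on / T) * 100
   = (8.7 / 9.77) * 100
   = 0.890481 * 100
   = 89.05 %

89.05 %


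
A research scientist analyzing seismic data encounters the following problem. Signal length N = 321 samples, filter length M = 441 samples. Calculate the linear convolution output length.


Linear convolution output length:
L = N + M - 1
  = 321 + 441 - 1
  = 761 samples

761


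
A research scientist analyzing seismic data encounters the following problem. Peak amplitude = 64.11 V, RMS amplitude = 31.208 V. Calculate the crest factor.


Crest factor is the ratio of peak to RMS:
CF = V_peak / V_rms
   = 64.11 / 31.208
   = 2.0543

2.0543


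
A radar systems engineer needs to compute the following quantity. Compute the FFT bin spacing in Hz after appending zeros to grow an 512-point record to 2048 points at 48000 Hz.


Frequency resolution after zero-padding:
N_padded = 512 * 4 = 2048
df = fs / N_padded
   = 48000 / 2048
   = 23.4375 Hz

23.4375 Hz


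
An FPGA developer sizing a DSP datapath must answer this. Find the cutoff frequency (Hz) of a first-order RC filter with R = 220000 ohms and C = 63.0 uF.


Cutoff frequency of a first-order RC filter:
fc = 1 / (2 * pi * R * C)
C = 63.0 uF = 6.3e-05 F
fc = 1 / (2 * pi * 220000 * 6.3e-05)
   = 1 / 87.084948357509
   = 0.011483 Hz

0.011483 Hz


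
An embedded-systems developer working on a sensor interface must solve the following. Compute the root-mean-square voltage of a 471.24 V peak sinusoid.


RMS voltage for a sinusoidal waveform:
V_rms = V_peak / sqrt(2)
      = 471.24 / 1.414214
      = 333.217 V

333.217 V
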